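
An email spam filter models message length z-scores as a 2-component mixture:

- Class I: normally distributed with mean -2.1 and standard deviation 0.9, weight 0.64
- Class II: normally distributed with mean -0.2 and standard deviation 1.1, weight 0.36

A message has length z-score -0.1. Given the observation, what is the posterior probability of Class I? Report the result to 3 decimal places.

Posterior ∝ prior × likelihood, so P(k | x) ∝ π_k f_k(x); normalise over all components.
Evaluate each component's likelihood at the observed value:
  p_I = 0.0375263
  p_II = 0.361179
Multiply by the mixture weights:
  π_I·p_I = 0.64 × 0.0375263 = 0.0240168
  π_II·p_II = 0.36 × 0.361179 = 0.130025
Normaliser: 0.0240168 + 0.130025 = 0.154041
Responsibility of Class I: 0.0240168 / 0.154041 ≈ 0.156

0.156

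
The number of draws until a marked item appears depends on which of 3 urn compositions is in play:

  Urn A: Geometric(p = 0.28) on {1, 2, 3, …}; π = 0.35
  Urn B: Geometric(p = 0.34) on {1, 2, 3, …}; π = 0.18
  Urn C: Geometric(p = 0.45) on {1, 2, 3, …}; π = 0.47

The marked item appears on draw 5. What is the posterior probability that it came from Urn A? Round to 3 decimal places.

0.460

By Bayes' theorem, P(k | x) = π_k f_k(x) / Σ_j π_j f_j(x).
Component likelihoods at x = 5:
  f_A = 0.28·(1−0.28)^4 = 0.28·0.268739 = 0.0752468
  f_B = 0.34·(1−0.34)^4 = 0.34·0.189747 = 0.0645141
  f_C = 0.45·(1−0.45)^4 = 0.45·0.0915063 = 0.0411778
Prior × likelihood for each component:
  π_A·f_A = 0.35 × 0.0752468 = 0.0263364
  π_B·f_B = 0.18 × 0.0645141 = 0.0116125
  π_C·f_C = 0.47 × 0.0411778 = 0.0193536
Denominator: 0.0263364 + 0.0116125 + 0.0193536 = 0.0573025
P(Urn A | x) = 0.0263364 / 0.0573025 ≈ 0.460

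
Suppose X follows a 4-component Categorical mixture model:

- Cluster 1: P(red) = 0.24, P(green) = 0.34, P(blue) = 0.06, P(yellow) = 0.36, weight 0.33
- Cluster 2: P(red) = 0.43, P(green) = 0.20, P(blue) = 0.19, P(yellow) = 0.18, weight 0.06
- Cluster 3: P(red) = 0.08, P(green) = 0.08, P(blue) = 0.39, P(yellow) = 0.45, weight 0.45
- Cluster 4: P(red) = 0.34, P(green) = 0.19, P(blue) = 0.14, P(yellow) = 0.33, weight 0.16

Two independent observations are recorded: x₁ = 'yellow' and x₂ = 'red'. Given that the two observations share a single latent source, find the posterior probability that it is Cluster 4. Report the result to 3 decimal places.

P(component k | x) = P(Z=k)·f_k(x) / marginal(x), where marginal(x) = Σ_j P(Z=j)·f_j(x).
Since both observations come from the same component, the likelihood for component k is f_k(x₁)·f_k(x₂).
  p_1 = [P(yellow | comp) = 0.36] × [0.24] = 0.0864
  p_2 = [P(yellow | comp) = 0.18] × [0.43] = 0.0774
  p_3 = [P(yellow | comp) = 0.45] × [0.08] = 0.036
  p_4 = [P(yellow | comp) = 0.33] × [0.34] = 0.1122
Unnormalised posteriors:
  P(Z=1)·p_1 = 0.33 × 0.0864 = 0.028512
  P(Z=2)·p_2 = 0.06 × 0.0774 = 0.004644
  P(Z=3)·p_3 = 0.45 × 0.036 = 0.0162
  P(Z=4)·p_4 = 0.16 × 0.1122 = 0.017952
Normaliser: 0.028512 + 0.004644 + 0.0162 + 0.017952 = 0.067308
P(Cluster 4 | x₁, x₂) ≈ 0.267

0.267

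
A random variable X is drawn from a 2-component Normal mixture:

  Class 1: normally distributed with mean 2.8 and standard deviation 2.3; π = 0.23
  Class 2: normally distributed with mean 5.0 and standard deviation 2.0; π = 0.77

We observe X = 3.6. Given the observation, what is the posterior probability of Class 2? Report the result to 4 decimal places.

The responsibility of component k is π_k f_k(x) divided by Σ_j π_j f_j(x).
Component likelihoods at x = 3.6:
  p_1 = (1/(2.3·√(2π)))·exp(−(3.6−2.8)²/(2·2.3²)) = 0.173453·exp(-0.06049) = 0.163272
  p_2 = (1/(2.0·√(2π)))·exp(−(3.6−5.0)²/(2·2.0²)) = 0.199471·exp(-0.24500) = 0.156127
Unnormalised posteriors:
  π_1·p_1 = 0.23 × 0.163272 = 0.0375525
  π_2·p_2 = 0.77 × 0.156127 = 0.120218
Normaliser: 0.0375525 + 0.120218 = 0.15777
Responsibility of Class 2: 0.120218 / 0.15777 ≈ 0.7620

0.7620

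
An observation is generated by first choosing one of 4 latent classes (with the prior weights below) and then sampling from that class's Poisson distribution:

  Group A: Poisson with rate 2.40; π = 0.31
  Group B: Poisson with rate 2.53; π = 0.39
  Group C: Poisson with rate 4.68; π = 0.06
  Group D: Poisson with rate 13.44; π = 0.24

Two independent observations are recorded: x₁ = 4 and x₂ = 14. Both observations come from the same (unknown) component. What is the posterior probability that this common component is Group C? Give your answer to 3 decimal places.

0.054

Apply Bayes' rule: the posterior for each component is proportional to its prior times its likelihood at x.
Since both observations come from the same component, the likelihood for component k is f_k(x₁)·f_k(x₂).
  f_A = [0.125408] × [2.18898e-07] = 2.74517e-08
  f_B = [0.13599] × [4.02267e-07] = 5.47041e-08
  f_C = [0.18547] × [0.000257357] = 4.7732e-05
  f_D = [0.0019791] × [0.104776] = 0.000207363
Weight by the priors:
  π_A·f_A = 0.31 × 2.74517e-08 = 8.51003e-09
  π_B·f_B = 0.39 × 5.47041e-08 = 2.13346e-08
  π_C·f_C = 0.06 × 4.7732e-05 = 2.86392e-06
  π_D·f_D = 0.24 × 0.000207363 = 4.97672e-05
Denominator: 8.51003e-09 + 2.13346e-08 + 2.86392e-06 + 4.97672e-05 = 5.26609e-05
P(Group C | x) ≈ 0.054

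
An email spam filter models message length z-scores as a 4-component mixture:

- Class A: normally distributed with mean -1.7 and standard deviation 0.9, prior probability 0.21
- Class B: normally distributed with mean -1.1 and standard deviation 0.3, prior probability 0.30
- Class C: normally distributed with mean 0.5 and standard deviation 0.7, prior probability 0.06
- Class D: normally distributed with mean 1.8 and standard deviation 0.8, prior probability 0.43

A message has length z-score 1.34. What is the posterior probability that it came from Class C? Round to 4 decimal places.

0.0838

P(component k | x) = w_k·f_k(x) / marginal(x), where marginal(x) = Σ_j w_j·f_j(x).
Evaluate each component's likelihood at the observed value:
  f_A = (1/(0.9·√(2π)))·exp(−(1.34−-1.7)²/(2·0.9²)) = 0.443269·exp(-5.70469) = 0.00147622
  f_B = (1/(0.3·√(2π)))·exp(−(1.34−-1.1)²/(2·0.3²)) = 1.329808·exp(-33.07556) = 5.74457e-15
  f_C = (1/(0.7·√(2π)))·exp(−(1.34−0.5)²/(2·0.7²)) = 0.569918·exp(-0.72000) = 0.277409
  f_D = (1/(0.8·√(2π)))·exp(−(1.34−1.8)²/(2·0.8²)) = 0.498678·exp(-0.16531) = 0.422694
Weight by the priors:
  w_A·f_A = 0.21 × 0.00147622 = 0.000310007
  w_B·f_B = 0.30 × 5.74457e-15 = 1.72337e-15
  w_C·f_C = 0.06 × 0.277409 = 0.0166445
  w_D·f_D = 0.43 × 0.422694 = 0.181758
Evidence: 0.000310007 + 1.72337e-15 + 0.0166445 + 0.181758 = 0.198713
Responsibility of Class C: 0.0166445 / 0.198713 ≈ 0.0838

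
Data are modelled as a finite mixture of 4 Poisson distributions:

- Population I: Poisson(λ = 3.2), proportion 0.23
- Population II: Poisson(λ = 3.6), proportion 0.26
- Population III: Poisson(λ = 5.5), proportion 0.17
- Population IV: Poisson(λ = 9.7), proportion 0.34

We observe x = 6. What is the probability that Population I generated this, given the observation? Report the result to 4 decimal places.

0.1621

P(component k | x) = π_k·f_k(x) / marginal(x), where marginal(x) = Σ_j π_j·f_j(x).
Poisson probabilities:
  f_I = 0.060789
  f_II = 0.0826081
  f_III = 0.157117
  f_IV = 0.0708992
Multiply by the mixture weights:
  π_I·f_I = 0.23 × 0.060789 = 0.0139815
  π_II·f_II = 0.26 × 0.0826081 = 0.0214781
  π_III·f_III = 0.17 × 0.157117 = 0.0267099
  π_IV·f_IV = 0.34 × 0.0708992 = 0.0241057
Denominator: 0.0139815 + 0.0214781 + 0.0267099 + 0.0241057 = 0.0862752
Responsibility of Population I: 0.0139815 / 0.0862752 ≈ 0.1621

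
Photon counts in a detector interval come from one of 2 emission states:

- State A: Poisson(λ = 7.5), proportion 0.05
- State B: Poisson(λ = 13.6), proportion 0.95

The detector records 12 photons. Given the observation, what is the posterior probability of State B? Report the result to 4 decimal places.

0.9818

The responsibility of component k is w_k f_k(x) divided by Σ_j w_j f_j(x).
Poisson probabilities:
  p_A = 0.0365754
  p_B = 0.103687
Prior × likelihood for each component:
  w_A·p_A = 0.05 × 0.0365754 = 0.00182877
  w_B·p_B = 0.95 × 0.103687 = 0.0985028
Sum: 0.00182877 + 0.0985028 = 0.100332
P(State B | the observation) ≈ 0.9818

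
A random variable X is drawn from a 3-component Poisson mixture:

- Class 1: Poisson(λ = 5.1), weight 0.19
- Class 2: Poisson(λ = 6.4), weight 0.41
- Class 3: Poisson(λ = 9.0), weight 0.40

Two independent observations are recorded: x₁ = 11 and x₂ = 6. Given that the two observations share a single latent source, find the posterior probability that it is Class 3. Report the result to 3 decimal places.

P(component k | x) = π_k·f_k(x) / marginal(x), where marginal(x) = Σ_j π_j·f_j(x).
Since both observations come from the same component, the likelihood for component k is f_k(x₁)·f_k(x₂).
  f_1 = [e^(−5.1)·5.1^11/11! = 0.00927287] × [0.149] = 0.00138166
  f_2 = [e^(−6.4)·6.4^11/11! = 0.0307142] × [0.158585] = 0.00487082
  f_3 = [e^(−9.0)·9.0^11/11! = 0.0970201] × [0.0910903] = 0.00883759
Prior × likelihood for each component:
  π_1·f_1 = 0.19 × 0.00138166 = 0.000262515
  π_2·f_2 = 0.41 × 0.00487082 = 0.00199704
  π_3·f_3 = 0.40 × 0.00883759 = 0.00353504
Evidence: 0.000262515 + 0.00199704 + 0.00353504 = 0.00579459
P(Class 3 | data) = 0.00353504 / 0.00579459 ≈ 0.610

0.610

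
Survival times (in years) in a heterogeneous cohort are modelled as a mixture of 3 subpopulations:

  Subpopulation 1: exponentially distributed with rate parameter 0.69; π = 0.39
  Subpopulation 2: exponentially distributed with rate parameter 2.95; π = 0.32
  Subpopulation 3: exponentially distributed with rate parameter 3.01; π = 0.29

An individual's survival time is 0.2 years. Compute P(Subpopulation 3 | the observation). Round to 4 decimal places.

0.3869

By Bayes' theorem, P(k | x) = π_k f_k(x) / Σ_j π_j f_j(x).
Evaluate each component's likelihood at the observed value:
  L_1 = 0.69·e^(−0.69·0.2) = 0.69·e^(−0.1380) = 0.601058
  L_2 = 2.95·e^(−2.95·0.2) = 2.95·e^(−0.5900) = 1.63527
  L_3 = 3.01·e^(−3.01·0.2) = 3.01·e^(−0.6020) = 1.64862
Multiply by the mixture weights:
  π_1·L_1 = 0.39 × 0.601058 = 0.234413
  π_2·L_2 = 0.32 × 1.63527 = 0.523285
  π_3·L_3 = 0.29 × 1.64862 = 0.478101
Normaliser: 0.234413 + 0.523285 + 0.478101 = 1.2358
P(Subpopulation 3 | data) ≈ 0.3869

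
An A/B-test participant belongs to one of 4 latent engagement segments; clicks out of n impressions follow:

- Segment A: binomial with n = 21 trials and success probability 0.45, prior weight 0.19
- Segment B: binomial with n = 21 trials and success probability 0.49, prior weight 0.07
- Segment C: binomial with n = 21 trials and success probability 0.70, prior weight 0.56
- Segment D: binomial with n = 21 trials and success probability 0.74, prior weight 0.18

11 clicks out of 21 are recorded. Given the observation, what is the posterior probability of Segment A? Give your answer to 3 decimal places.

By Bayes' theorem, P(k | x) = π_k f_k(x) / Σ_j π_j f_j(x).
Component likelihoods at x = 11 clicks out of 21:
  L_A = 0.136896
  L_B = 0.164166
  L_C = 0.0411828
  L_D = 0.0181429
Weight by the priors:
  π_A·L_A = 0.19 × 0.136896 = 0.0260102
  π_B·L_B = 0.07 × 0.164166 = 0.0114916
  π_C·L_C = 0.56 × 0.0411828 = 0.0230624
  π_D·L_D = 0.18 × 0.0181429 = 0.00326573
Denominator: 0.0260102 + 0.0114916 + 0.0230624 + 0.00326573 = 0.0638299
Responsibility of Segment A: 0.0260102 / 0.0638299 ≈ 0.407

0.407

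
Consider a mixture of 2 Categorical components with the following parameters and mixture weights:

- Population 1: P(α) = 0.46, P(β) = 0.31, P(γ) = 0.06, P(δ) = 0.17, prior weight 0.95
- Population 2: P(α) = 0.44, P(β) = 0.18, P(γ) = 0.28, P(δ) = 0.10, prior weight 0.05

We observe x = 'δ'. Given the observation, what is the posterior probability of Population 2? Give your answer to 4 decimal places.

By Bayes' theorem, P(k | x) = π_k f_k(x) / Σ_j π_j f_j(x).
Evaluate each component's likelihood at the observed value:
  f_1 = P(δ | comp) = 0.17
  f_2 = P(δ | comp) = 0.10
Multiply by the mixture weights:
  π_1·f_1 = 0.95 × 0.17 = 0.1615
  π_2·f_2 = 0.05 × 0.1 = 0.005
Denominator: 0.1615 + 0.005 = 0.1665
P(Population 2 | the observation) ≈ 0.0300

0.0300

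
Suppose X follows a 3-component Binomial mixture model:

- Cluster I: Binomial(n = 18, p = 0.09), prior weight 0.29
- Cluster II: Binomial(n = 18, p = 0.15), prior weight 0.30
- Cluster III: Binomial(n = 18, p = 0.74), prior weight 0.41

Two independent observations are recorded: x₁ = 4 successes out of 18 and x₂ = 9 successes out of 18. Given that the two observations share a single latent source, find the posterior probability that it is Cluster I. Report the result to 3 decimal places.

0.006

Posterior ∝ prior × likelihood, so P(k | x) ∝ π_k f_k(x); normalise over all components.
Since both observations come from the same component, the likelihood for component k is f_k(x₁)·f_k(x₂).
  p_I = [C(18,4)·0.09^4·0.91^14 = 3060·6.561e-05·0.267042 = 0.0536131] × [8.06065e-06] = 4.32156e-07
  p_II = [C(18,4)·0.15^4·0.85^14 = 3060·0.00050625·0.10277 = 0.159203] × [0.000432919] = 6.8922e-05
  p_III = [C(18,4)·0.74^4·0.26^14 = 3060·0.299866·6.451e-09 = 5.91937e-06] × [0.0175655] = 1.03977e-07
Multiply by the mixture weights:
  π_I·p_I = 0.29 × 4.32156e-07 = 1.25325e-07
  π_II·p_II = 0.30 × 6.8922e-05 = 2.06766e-05
  π_III·p_III = 0.41 × 1.03977e-07 = 4.26304e-08
Denominator: 1.25325e-07 + 2.06766e-05 + 4.26304e-08 = 2.08446e-05
So the posterior for Cluster I is 1.25325e-07 / 2.08446e-05 ≈ 0.006.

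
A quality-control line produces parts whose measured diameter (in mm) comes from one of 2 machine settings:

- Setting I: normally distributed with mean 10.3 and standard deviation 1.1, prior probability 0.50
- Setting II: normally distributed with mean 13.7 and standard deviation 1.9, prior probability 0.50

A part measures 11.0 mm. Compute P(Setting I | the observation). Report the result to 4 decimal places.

The responsibility of component k is w_k f_k(x) divided by Σ_j w_j f_j(x).
Normal densities:
  p_I = (1/(1.1·√(2π)))·exp(−(11.0−10.3)²/(2·1.1²)) = 0.362675·exp(-0.20248) = 0.296198
  p_II = (1/(1.9·√(2π)))·exp(−(11.0−13.7)²/(2·1.9²)) = 0.209970·exp(-1.00970) = 0.0764982
Weight by the priors:
  w_I·p_I = 0.50 × 0.296198 = 0.148099
  w_II·p_II = 0.50 × 0.0764982 = 0.0382491
Sum: 0.148099 + 0.0382491 = 0.186348
So the posterior for Setting I is 0.148099 / 0.186348 ≈ 0.7947.

0.7947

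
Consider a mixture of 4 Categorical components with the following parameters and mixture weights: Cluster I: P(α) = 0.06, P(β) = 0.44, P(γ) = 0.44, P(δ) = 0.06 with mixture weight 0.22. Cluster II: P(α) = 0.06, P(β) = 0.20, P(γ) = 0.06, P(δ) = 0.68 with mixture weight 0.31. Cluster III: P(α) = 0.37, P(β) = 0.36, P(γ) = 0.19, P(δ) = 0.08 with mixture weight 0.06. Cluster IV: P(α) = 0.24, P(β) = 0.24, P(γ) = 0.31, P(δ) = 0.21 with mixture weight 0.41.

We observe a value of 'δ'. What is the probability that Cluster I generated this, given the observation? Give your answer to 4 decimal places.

By Bayes' theorem, P(k | x) = P(Z=k) f_k(x) / Σ_j P(Z=j) f_j(x).
Evaluate each component's likelihood at the observed value:
  L_I = P(δ | comp) = 0.06
  L_II = P(δ | comp) = 0.68
  L_III = P(δ | comp) = 0.08
  L_IV = P(δ | comp) = 0.21
Unnormalised posteriors:
  P(Z=I)·L_I = 0.22 × 0.06 = 0.0132
  P(Z=II)·L_II = 0.31 × 0.68 = 0.2108
  P(Z=III)·L_III = 0.06 × 0.08 = 0.0048
  P(Z=IV)·L_IV = 0.41 × 0.21 = 0.0861
Marginal: 0.0132 + 0.2108 + 0.0048 + 0.0861 = 0.3149
P(Cluster I | the observation) ≈ 0.0419

0.0419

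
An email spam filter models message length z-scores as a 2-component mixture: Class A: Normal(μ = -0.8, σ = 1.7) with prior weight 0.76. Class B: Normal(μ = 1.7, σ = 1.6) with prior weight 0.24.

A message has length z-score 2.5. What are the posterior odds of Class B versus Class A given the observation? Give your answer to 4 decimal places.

1.9484

Posterior odds = (w_i f_i(x)) / (w_j f_j(x)); the normalising sum cancels.
Evaluate each component's likelihood at the observed value:
  f_A = (1/(1.7·√(2π)))·exp(−(2.5−-0.8)²/(2·1.7²)) = 0.234672·exp(-1.88408) = 0.0356627
  f_B = (1/(1.6·√(2π)))·exp(−(2.5−1.7)²/(2·1.6²)) = 0.249339·exp(-0.12500) = 0.220041
0.0528098 / 0.0271037 ≈ 1.9484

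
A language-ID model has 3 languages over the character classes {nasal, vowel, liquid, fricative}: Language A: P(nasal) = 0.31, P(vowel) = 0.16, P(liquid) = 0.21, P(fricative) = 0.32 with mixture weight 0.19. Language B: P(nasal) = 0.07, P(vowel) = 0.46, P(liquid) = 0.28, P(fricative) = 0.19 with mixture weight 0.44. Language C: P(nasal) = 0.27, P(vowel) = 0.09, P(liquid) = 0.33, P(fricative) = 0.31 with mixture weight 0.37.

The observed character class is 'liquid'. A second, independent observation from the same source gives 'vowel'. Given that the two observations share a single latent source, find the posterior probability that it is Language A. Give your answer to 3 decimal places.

0.086

P(component k | x) = π_k·f_k(x) / marginal(x), where marginal(x) = Σ_j π_j·f_j(x).
Since both observations come from the same component, the likelihood for component k is f_k(x₁)·f_k(x₂).
  f_A = [P(liquid | comp) = 0.21] × [0.16] = 0.0336
  f_B = [P(liquid | comp) = 0.28] × [0.46] = 0.1288
  f_C = [P(liquid | comp) = 0.33] × [0.09] = 0.0297
Prior × likelihood for each component:
  π_A·f_A = 0.19 × 0.0336 = 0.006384
  π_B·f_B = 0.44 × 0.1288 = 0.056672
  π_C·f_C = 0.37 × 0.0297 = 0.010989
Evidence: 0.006384 + 0.056672 + 0.010989 = 0.074045
So the posterior for Language A is 0.006384 / 0.074045 ≈ 0.086.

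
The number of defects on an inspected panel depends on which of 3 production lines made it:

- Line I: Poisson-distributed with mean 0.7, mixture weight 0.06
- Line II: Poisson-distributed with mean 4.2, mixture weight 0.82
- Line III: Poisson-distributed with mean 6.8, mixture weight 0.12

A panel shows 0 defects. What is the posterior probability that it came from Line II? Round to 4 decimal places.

0.2912

By Bayes' theorem, P(k | x) = π_k f_k(x) / Σ_j π_j f_j(x).
Evaluate each component's likelihood at the observed value:
  f_I = e^(−0.7)·0.7^0/0! = 0.496585
  f_II = e^(−4.2)·4.2^0/0! = 0.0149956
  f_III = e^(−6.8)·6.8^0/0! = 0.00111378
Weight by the priors:
  π_I·f_I = 0.06 × 0.496585 = 0.0297951
  π_II·f_II = 0.82 × 0.0149956 = 0.0122964
  π_III·f_III = 0.12 × 0.00111378 = 0.000133653
Sum: 0.0297951 + 0.0122964 + 0.000133653 = 0.0422251
Responsibility of Line II: 0.0122964 / 0.0422251 ≈ 0.2912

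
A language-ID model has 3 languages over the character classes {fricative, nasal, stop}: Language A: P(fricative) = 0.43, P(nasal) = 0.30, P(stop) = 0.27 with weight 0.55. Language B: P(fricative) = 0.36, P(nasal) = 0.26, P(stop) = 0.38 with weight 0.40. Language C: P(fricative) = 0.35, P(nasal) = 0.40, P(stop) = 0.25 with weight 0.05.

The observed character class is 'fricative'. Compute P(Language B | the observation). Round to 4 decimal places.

Posterior ∝ prior × likelihood, so P(k | x) ∝ π_k f_k(x); normalise over all components.
Component likelihoods at x = 'fricative':
  p_A = 0.43
  p_B = 0.36
  p_C = 0.35
Unnormalised posteriors:
  π_A·p_A = 0.55 × 0.43 = 0.2365
  π_B·p_B = 0.40 × 0.36 = 0.144
  π_C·p_C = 0.05 × 0.35 = 0.0175
Marginal: 0.2365 + 0.144 + 0.0175 = 0.398
Responsibility of Language B: 0.144 / 0.398 ≈ 0.3618

0.3618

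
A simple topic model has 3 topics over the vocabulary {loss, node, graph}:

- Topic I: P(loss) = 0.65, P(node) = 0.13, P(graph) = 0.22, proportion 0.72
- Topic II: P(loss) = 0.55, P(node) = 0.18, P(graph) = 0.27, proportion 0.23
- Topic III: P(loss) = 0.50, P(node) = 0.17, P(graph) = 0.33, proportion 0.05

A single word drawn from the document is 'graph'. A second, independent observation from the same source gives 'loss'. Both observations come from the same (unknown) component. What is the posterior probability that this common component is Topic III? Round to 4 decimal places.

Apply Bayes' rule: the posterior for each component is proportional to its prior times its likelihood at x.
Since both observations come from the same component, the likelihood for component k is f_k(x₁)·f_k(x₂).
  p_I = [0.22] × [0.65] = 0.143
  p_II = [0.27] × [0.55] = 0.1485
  p_III = [0.33] × [0.5] = 0.165
Multiply by the mixture weights:
  w_I·p_I = 0.72 × 0.143 = 0.10296
  w_II·p_II = 0.23 × 0.1485 = 0.034155
  w_III·p_III = 0.05 × 0.165 = 0.00825
Marginal: 0.10296 + 0.034155 + 0.00825 = 0.145365
P(Topic III | data) = 0.00825 / 0.145365 ≈ 0.0568

0.0568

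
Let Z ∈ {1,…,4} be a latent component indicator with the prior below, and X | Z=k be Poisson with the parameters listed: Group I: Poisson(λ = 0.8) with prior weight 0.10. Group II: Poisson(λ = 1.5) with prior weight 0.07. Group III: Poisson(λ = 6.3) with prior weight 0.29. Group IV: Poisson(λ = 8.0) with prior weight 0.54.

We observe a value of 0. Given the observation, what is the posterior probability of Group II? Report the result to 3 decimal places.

The responsibility of component k is w_k f_k(x) divided by Σ_j w_j f_j(x).
Component likelihoods at x = 0:
  f_I = e^(−0.8)·0.8^0/0! = 0.449329
  f_II = e^(−1.5)·1.5^0/0! = 0.22313
  f_III = e^(−6.3)·6.3^0/0! = 0.0018363
  f_IV = e^(−8.0)·8.0^0/0! = 0.000335463
Unnormalised posteriors:
  w_I·f_I = 0.10 × 0.449329 = 0.0449329
  w_II·f_II = 0.07 × 0.22313 = 0.0156191
  w_III·f_III = 0.29 × 0.0018363 = 0.000532528
  w_IV·f_IV = 0.54 × 0.000335463 = 0.00018115
Normaliser: 0.0449329 + 0.0156191 + 0.000532528 + 0.00018115 = 0.0612657
So the posterior for Group II is 0.0156191 / 0.0612657 ≈ 0.255.

0.255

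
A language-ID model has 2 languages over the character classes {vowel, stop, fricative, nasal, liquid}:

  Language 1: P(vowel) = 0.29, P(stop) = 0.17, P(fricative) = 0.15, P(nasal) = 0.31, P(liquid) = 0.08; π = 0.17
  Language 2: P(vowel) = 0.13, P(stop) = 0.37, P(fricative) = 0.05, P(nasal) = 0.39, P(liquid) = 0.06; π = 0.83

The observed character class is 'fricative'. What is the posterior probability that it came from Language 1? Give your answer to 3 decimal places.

Apply Bayes' rule: the posterior for each component is proportional to its prior times its likelihood at x.
Evaluate each component's likelihood at the observed value:
  f_1 = P(fricative | comp) = 0.15
  f_2 = P(fricative | comp) = 0.05
Prior × likelihood for each component:
  π_1·f_1 = 0.17 × 0.15 = 0.0255
  π_2·f_2 = 0.83 × 0.05 = 0.0415
Marginal: 0.0255 + 0.0415 = 0.067
P(Language 1 | data) = 0.0255 / 0.067 ≈ 0.381

0.381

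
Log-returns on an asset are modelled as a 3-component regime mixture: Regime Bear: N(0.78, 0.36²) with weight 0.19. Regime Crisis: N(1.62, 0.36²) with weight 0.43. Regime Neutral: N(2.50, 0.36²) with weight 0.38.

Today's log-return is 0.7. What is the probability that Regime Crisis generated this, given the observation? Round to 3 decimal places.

Posterior ∝ prior × likelihood, so P(k | x) ∝ w_k f_k(x); normalise over all components.
Normal densities:
  p_Bear = (1/(0.36·√(2π)))·exp(−(0.7−0.78)²/(2·0.36²)) = 1.108173·exp(-0.02469) = 1.08115
  p_Crisis = (1/(0.36·√(2π)))·exp(−(0.7−1.62)²/(2·0.36²)) = 1.108173·exp(-3.26543) = 0.0423105
  p_Neutral = (1/(0.36·√(2π)))·exp(−(0.7−2.50)²/(2·0.36²)) = 1.108173·exp(-12.50000) = 4.12978e-06
Unnormalised posteriors:
  w_Bear·p_Bear = 0.19 × 1.08115 = 0.205418
  w_Crisis·p_Crisis = 0.43 × 0.0423105 = 0.0181935
  w_Neutral·p_Neutral = 0.38 × 4.12978e-06 = 1.56932e-06
Marginal: 0.205418 + 0.0181935 + 1.56932e-06 = 0.223613
P(Regime Crisis | x) ≈ 0.081

0.081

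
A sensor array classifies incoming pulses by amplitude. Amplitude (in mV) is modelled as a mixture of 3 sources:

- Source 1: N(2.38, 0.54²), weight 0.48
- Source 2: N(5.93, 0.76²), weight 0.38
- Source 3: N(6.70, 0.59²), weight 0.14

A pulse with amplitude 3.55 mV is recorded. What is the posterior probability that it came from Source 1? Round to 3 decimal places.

0.958

The responsibility of component k is w_k f_k(x) divided by Σ_j w_j f_j(x).
Component likelihoods at x = 3.55 mV:
  p_1 = (1/(0.54·√(2π)))·exp(−(3.55−2.38)²/(2·0.54²)) = 0.738782·exp(-2.34722) = 0.070653
  p_2 = (1/(0.76·√(2π)))·exp(−(3.55−5.93)²/(2·0.76²)) = 0.524924·exp(-4.90339) = 0.00389565
  p_3 = (1/(0.59·√(2π)))·exp(−(3.55−6.70)²/(2·0.59²)) = 0.676173·exp(-14.25237) = 4.3685e-07
Prior × likelihood for each component:
  w_1·p_1 = 0.48 × 0.070653 = 0.0339134
  w_2·p_2 = 0.38 × 0.00389565 = 0.00148035
  w_3·p_3 = 0.14 × 4.3685e-07 = 6.1159e-08
Normaliser: 0.0339134 + 0.00148035 + 6.1159e-08 = 0.0353939
Responsibility of Source 1: 0.0339134 / 0.0353939 ≈ 0.958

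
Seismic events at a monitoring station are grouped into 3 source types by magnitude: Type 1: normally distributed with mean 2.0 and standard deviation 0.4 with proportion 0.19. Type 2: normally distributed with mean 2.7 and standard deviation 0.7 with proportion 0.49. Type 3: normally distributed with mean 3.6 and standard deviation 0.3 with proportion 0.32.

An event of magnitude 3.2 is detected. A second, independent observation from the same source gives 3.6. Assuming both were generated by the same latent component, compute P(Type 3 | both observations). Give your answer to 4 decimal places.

0.8117

Apply Bayes' rule: the posterior for each component is proportional to its prior times its likelihood at x.
Since both observations come from the same component, the likelihood for component k is f_k(x₁)·f_k(x₂).
  f_1 = [0.0110796] × [0.000334576] = 3.70697e-06
  f_2 = [0.441593] × [0.249376] = 0.110123
  f_3 = [0.5467] × [1.32981] = 0.727006
Multiply by the mixture weights:
  π_1·f_1 = 0.19 × 3.70697e-06 = 7.04324e-07
  π_2·f_2 = 0.49 × 0.110123 = 0.0539601
  π_3·f_3 = 0.32 × 0.727006 = 0.232642
Evidence: 7.04324e-07 + 0.0539601 + 0.232642 = 0.286603
P(Type 3 | x₁,x₂) ≈ 0.8117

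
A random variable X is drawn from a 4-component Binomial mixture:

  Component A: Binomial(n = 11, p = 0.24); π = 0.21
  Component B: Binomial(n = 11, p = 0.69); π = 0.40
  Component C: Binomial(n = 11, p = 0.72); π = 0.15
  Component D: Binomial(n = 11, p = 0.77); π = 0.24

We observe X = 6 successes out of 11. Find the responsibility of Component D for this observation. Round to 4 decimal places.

Posterior ∝ prior × likelihood, so P(k | x) ∝ π_k f_k(x); normalise over all components.
Binomial probabilities:
  p_A = 0.022386
  p_B = 0.14274
  p_C = 0.110771
  p_D = 0.0619763
Multiply by the mixture weights:
  π_A·p_A = 0.21 × 0.022386 = 0.00470107
  π_B·p_B = 0.40 × 0.14274 = 0.0570959
  π_C·p_C = 0.15 × 0.110771 = 0.0166157
  π_D·p_D = 0.24 × 0.0619763 = 0.0148743
Evidence: 0.00470107 + 0.0570959 + 0.0166157 + 0.0148743 = 0.093287
Responsibility of Component D: 0.0148743 / 0.093287 ≈ 0.1594

0.1594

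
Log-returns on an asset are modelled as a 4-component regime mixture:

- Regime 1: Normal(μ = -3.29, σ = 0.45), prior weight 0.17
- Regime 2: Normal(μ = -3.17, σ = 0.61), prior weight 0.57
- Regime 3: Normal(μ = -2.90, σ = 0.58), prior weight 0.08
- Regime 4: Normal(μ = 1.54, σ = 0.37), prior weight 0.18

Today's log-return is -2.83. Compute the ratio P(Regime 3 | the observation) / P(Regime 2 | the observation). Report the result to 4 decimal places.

0.1712

Only the two components matter; the odds are (π_i f_i(x)) / (π_j f_j(x)).
Normal densities:
  f_1 = (1/(0.45·√(2π)))·exp(−(-2.83−-3.29)²/(2·0.45²)) = 0.886538·exp(-0.52247) = 0.525766
  f_2 = (1/(0.61·√(2π)))·exp(−(-2.83−-3.17)²/(2·0.61²)) = 0.654004·exp(-0.15533) = 0.559911
  f_3 = (1/(0.58·√(2π)))·exp(−(-2.83−-2.90)²/(2·0.58²)) = 0.687832·exp(-0.00728) = 0.68284
  f_4 = (1/(0.37·√(2π)))·exp(−(-2.83−1.54)²/(2·0.37²)) = 1.078222·exp(-69.74763) = 5.51695e-31
0.0546272 / 0.319149 ≈ 0.1712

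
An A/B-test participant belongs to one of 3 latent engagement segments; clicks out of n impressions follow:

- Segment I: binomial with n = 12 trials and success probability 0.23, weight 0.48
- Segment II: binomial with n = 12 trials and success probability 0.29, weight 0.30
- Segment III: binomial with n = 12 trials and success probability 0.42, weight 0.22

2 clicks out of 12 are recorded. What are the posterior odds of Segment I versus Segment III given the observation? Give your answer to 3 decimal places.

Only the two components matter; the odds are (w_i f_i(x)) / (w_j f_j(x)).
Evaluate each component's likelihood at the observed value:
  p_I = C(12,2)·0.23^2·0.77^10 = 66·0.0529·0.0732668 = 0.255804
  p_II = C(12,2)·0.29^2·0.71^10 = 66·0.0841·0.0325524 = 0.180686
  p_III = C(12,2)·0.42^2·0.58^10 = 66·0.1764·0.00430804 = 0.0501559
0.122786 / 0.0110343 ≈ 11.128

11.128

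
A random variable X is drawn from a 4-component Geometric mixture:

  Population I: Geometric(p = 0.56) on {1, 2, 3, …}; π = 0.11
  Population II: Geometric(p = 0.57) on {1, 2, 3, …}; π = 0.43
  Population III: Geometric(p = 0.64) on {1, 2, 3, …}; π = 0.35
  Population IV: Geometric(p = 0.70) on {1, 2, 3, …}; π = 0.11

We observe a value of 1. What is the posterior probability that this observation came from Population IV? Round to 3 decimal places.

The responsibility of component k is π_k f_k(x) divided by Σ_j π_j f_j(x).
Geometric probabilities:
  L_I = 0.56
  L_II = 0.57
  L_III = 0.64
  L_IV = 0.7
Unnormalised posteriors:
  π_I·L_I = 0.11 × 0.56 = 0.0616
  π_II·L_II = 0.43 × 0.57 = 0.2451
  π_III·L_III = 0.35 × 0.64 = 0.224
  π_IV·L_IV = 0.11 × 0.7 = 0.077
Sum: 0.0616 + 0.2451 + 0.224 + 0.077 = 0.6077
So the posterior for Population IV is 0.077 / 0.6077 ≈ 0.127.

0.127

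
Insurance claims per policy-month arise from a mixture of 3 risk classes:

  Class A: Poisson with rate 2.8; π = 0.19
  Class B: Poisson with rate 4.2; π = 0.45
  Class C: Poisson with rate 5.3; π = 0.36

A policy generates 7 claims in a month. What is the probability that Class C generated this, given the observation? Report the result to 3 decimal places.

Posterior ∝ prior × likelihood, so P(k | x) ∝ P(Z=k) f_k(x); normalise over all components.
Evaluate each component's likelihood at the observed value:
  f_A = 0.0162799
  f_B = 0.0685927
  f_C = 0.116343
Multiply by the mixture weights:
  P(Z=A)·f_A = 0.19 × 0.0162799 = 0.00309318
  P(Z=B)·f_B = 0.45 × 0.0685927 = 0.0308667
  P(Z=C)·f_C = 0.36 × 0.116343 = 0.0418834
Marginal: 0.00309318 + 0.0308667 + 0.0418834 = 0.0758433
P(Class C | data) = 0.0418834 / 0.0758433 ≈ 0.552

0.552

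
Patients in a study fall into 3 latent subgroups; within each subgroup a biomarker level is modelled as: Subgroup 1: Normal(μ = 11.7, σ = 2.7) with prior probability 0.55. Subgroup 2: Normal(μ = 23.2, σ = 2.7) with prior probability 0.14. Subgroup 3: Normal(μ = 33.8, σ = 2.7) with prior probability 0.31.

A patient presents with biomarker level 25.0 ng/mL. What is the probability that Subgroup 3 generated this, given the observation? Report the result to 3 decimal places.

0.013

Apply Bayes' rule: the posterior for each component is proportional to its prior times its likelihood at x.
Evaluate each component's likelihood at the observed value:
  L_1 = 7.95286e-07
  L_2 = 0.118314
  L_3 = 0.00072919
Prior × likelihood for each component:
  w_1·L_1 = 0.55 × 7.95286e-07 = 4.37408e-07
  w_2·L_2 = 0.14 × 0.118314 = 0.016564
  w_3·L_3 = 0.31 × 0.00072919 = 0.000226049
Evidence: 4.37408e-07 + 0.016564 + 0.000226049 = 0.0167905
P(Subgroup 3 | the observation) = 0.000226049 / 0.0167905 ≈ 0.013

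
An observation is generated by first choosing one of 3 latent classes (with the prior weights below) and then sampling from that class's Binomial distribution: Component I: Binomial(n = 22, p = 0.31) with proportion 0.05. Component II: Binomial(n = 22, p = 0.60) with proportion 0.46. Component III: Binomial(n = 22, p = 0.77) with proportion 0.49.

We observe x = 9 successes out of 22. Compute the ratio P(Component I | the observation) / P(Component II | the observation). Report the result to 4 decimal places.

The posterior odds equal the prior odds times the likelihood ratio: (π_i/π_j)·(f_i(x)/f_j(x)).
Component likelihoods at x = 9 successes out of 22:
  p_I = C(22,9)·0.31^9·0.69^13 = 497420·2.64396e-05·0.00803597 = 0.105686
  p_II = C(22,9)·0.60^9·0.40^13 = 497420·0.0100777·6.71089e-06 = 0.0336407
  p_III = C(22,9)·0.77^9·0.23^13 = 497420·0.0951517·5.04036e-09 = 0.000238562
Posterior odds = (π_I·p_I) / (π_II·p_II) = (0.05·0.105686) / (0.46·0.0336407) = 0.00528429 / 0.0154747 ≈ 0.3415

0.3415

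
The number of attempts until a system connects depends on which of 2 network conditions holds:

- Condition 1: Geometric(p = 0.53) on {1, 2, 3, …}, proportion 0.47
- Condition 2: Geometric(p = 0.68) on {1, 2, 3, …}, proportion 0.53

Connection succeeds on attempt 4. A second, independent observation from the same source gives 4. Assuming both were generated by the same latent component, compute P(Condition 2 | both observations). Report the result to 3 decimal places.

0.156

By Bayes' theorem, P(k | x) = w_k f_k(x) / Σ_j w_j f_j(x).
Since both observations come from the same component, the likelihood for component k is f_k(x₁)·f_k(x₂).
  f_1 = [0.53·(1−0.53)^3 = 0.53·0.103823 = 0.0550262] × [0.0550262] = 0.00302788
  f_2 = [0.68·(1−0.68)^3 = 0.68·0.032768 = 0.0222822] × [0.0222822] = 0.000496498
Multiply by the mixture weights:
  w_1·f_1 = 0.47 × 0.00302788 = 0.0014231
  w_2·f_2 = 0.53 × 0.000496498 = 0.000263144
Sum: 0.0014231 + 0.000263144 = 0.00168625
P(Condition 2 | data) ≈ 0.156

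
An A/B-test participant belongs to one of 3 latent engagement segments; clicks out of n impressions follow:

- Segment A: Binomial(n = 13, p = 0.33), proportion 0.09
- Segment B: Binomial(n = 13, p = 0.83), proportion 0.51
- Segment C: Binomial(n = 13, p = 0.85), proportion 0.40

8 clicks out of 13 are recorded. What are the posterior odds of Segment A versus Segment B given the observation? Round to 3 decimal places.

0.105

Since P(k|x) ∝ w_k f_k(x), the posterior odds are w_i f_i(x) / (w_j f_j(x)).
Evaluate each component's likelihood at the observed value:
  L_A = C(13,8)·0.33^8·0.67^5 = 1287·0.000140641·0.135013 = 0.0244379
  L_B = C(13,8)·0.83^8·0.17^5 = 1287·0.225229·0.000141986 = 0.0411574
  L_C = C(13,8)·0.85^8·0.15^5 = 1287·0.272491·7.59375e-05 = 0.0266309
Posterior odds = (w_A·L_A) / (w_B·L_B) = (0.09·0.0244379) / (0.51·0.0411574) = 0.00219941 / 0.0209903 ≈ 0.105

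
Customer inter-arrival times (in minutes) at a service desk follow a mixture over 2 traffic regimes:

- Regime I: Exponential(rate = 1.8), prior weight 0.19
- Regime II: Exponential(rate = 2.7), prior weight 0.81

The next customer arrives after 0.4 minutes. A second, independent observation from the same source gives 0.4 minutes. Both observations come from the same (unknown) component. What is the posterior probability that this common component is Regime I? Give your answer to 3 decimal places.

0.176

P(component k | x) = π_k·f_k(x) / marginal(x), where marginal(x) = Σ_j π_j·f_j(x).
Since both observations come from the same component, the likelihood for component k is f_k(x₁)·f_k(x₂).
  L_I = [1.8·e^(−1.8·0.4) = 1.8·e^(−0.7200) = 0.876154] × [0.876154] = 0.767646
  L_II = [2.7·e^(−2.7·0.4) = 2.7·e^(−1.0800) = 0.916908] × [0.916908] = 0.84072
Unnormalised posteriors:
  π_I·L_I = 0.19 × 0.767646 = 0.145853
  π_II·L_II = 0.81 × 0.84072 = 0.680983
Denominator: 0.145853 + 0.680983 = 0.826836
P(Regime I | data) = 0.145853 / 0.826836 ≈ 0.176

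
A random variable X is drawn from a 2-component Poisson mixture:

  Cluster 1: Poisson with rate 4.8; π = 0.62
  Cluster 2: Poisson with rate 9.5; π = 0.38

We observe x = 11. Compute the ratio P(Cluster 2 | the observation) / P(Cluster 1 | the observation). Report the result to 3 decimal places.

The posterior odds equal the prior odds times the likelihood ratio: (w_i/w_j)·(f_i(x)/f_j(x)).
Poisson probabilities:
  f_1 = e^(−4.8)·4.8^11/11! = 0.00642517
  f_2 = e^(−9.5)·9.5^11/11! = 0.106661
Posterior odds = (w_2·f_2) / (w_1·f_1) = (0.38·0.106661) / (0.62·0.00642517) = 0.0405312 / 0.0039836 ≈ 10.175

10.175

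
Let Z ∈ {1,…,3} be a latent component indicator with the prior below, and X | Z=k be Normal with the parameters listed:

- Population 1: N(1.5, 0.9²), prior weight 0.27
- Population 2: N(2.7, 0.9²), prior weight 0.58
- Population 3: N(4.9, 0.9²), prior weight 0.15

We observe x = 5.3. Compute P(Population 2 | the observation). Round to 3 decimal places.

By Bayes' theorem, P(k | x) = P(Z=k) f_k(x) / Σ_j P(Z=j) f_j(x).
Normal densities:
  p_1 = (1/(0.9·√(2π)))·exp(−(5.3−1.5)²/(2·0.9²)) = 0.443269·exp(-8.91358) = 5.96415e-05
  p_2 = (1/(0.9·√(2π)))·exp(−(5.3−2.7)²/(2·0.9²)) = 0.443269·exp(-4.17284) = 0.00683009
  p_3 = (1/(0.9·√(2π)))·exp(−(5.3−4.9)²/(2·0.9²)) = 0.443269·exp(-0.09877) = 0.401582
Prior × likelihood for each component:
  P(Z=1)·p_1 = 0.27 × 5.96415e-05 = 1.61032e-05
  P(Z=2)·p_2 = 0.58 × 0.00683009 = 0.00396145
  P(Z=3)·p_3 = 0.15 × 0.401582 = 0.0602373
Marginal: 1.61032e-05 + 0.00396145 + 0.0602373 = 0.0642149
So the posterior for Population 2 is 0.00396145 / 0.0642149 ≈ 0.062.

0.062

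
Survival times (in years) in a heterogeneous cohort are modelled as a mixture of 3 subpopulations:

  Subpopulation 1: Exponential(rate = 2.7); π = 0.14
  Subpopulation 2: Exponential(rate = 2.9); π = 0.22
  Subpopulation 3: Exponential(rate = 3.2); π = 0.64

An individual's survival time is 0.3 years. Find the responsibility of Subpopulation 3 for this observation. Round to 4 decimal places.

0.6430

The responsibility of component k is P(Z=k) f_k(x) divided by Σ_j P(Z=j) f_j(x).
Exponential densities:
  L_1 = 1.20112
  L_2 = 1.21496
  L_3 = 1.22526
Weight by the priors:
  P(Z=1)·L_1 = 0.14 × 1.20112 = 0.168156
  P(Z=2)·L_2 = 0.22 × 1.21496 = 0.267291
  P(Z=3)·L_3 = 0.64 × 1.22526 = 0.784165
Denominator: 0.168156 + 0.267291 + 0.784165 = 1.21961
P(Subpopulation 3 | x) = 0.784165 / 1.21961 ≈ 0.6430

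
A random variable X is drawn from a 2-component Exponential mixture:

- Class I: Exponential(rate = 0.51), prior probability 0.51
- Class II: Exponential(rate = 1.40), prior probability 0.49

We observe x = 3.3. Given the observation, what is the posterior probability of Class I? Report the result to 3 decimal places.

0.877

By Bayes' theorem, P(k | x) = P(Z=k) f_k(x) / Σ_j P(Z=j) f_j(x).
Evaluate each component's likelihood at the observed value:
  L_I = 0.51·e^(−0.51·3.3) = 0.51·e^(−1.6830) = 0.094766
  L_II = 1.40·e^(−1.40·3.3) = 1.40·e^(−4.6200) = 0.0137939
Unnormalised posteriors:
  P(Z=I)·L_I = 0.51 × 0.094766 = 0.0483307
  P(Z=II)·L_II = 0.49 × 0.0137939 = 0.00675902
Denominator: 0.0483307 + 0.00675902 = 0.0550897
Responsibility of Class I: 0.0483307 / 0.0550897 ≈ 0.877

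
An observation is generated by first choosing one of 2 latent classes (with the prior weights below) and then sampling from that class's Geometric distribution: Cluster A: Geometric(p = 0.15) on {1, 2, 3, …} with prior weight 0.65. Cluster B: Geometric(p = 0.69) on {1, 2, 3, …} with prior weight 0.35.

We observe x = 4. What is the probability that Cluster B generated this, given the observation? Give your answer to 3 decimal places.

0.107

The responsibility of component k is w_k f_k(x) divided by Σ_j w_j f_j(x).
Evaluate each component's likelihood at the observed value:
  f_A = 0.0921187
  f_B = 0.0205558
Unnormalised posteriors:
  w_A·f_A = 0.65 × 0.0921187 = 0.0598772
  w_B·f_B = 0.35 × 0.0205558 = 0.00719453
Marginal: 0.0598772 + 0.00719453 = 0.0670717
P(Cluster B | the observation) ≈ 0.107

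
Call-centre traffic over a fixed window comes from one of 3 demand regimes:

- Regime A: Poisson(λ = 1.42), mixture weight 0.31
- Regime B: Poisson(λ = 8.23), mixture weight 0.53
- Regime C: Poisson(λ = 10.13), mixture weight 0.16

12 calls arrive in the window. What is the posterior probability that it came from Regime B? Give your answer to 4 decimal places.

By Bayes' theorem, P(k | x) = π_k f_k(x) / Σ_j π_j f_j(x).
Component likelihoods at x = 12 calls:
  f_A = 3.39176e-08
  f_B = 0.0537301
  f_C = 0.0971792
Weight by the priors:
  π_A·f_A = 0.31 × 3.39176e-08 = 1.05145e-08
  π_B·f_B = 0.53 × 0.0537301 = 0.0284769
  π_C·f_C = 0.16 × 0.0971792 = 0.0155487
Marginal: 1.05145e-08 + 0.0284769 + 0.0155487 = 0.0440256
P(Regime B | x) ≈ 0.6468

0.6468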